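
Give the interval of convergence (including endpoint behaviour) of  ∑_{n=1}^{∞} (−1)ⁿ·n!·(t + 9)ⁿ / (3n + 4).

{-9}

The ratio of consecutive coefficients is (n+1) · (3n + 4)/(3(n+1) + 4) → ∞.
The ratio grows without bound, so the series diverges whenever (t + 9) ≠ 0; it converges only at t = -9. R = 0.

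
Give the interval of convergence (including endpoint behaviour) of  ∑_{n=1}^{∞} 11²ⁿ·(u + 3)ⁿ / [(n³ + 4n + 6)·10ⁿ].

[-373/121, -353/121]

The ratio of consecutive coefficients is [(n³ + 4n + 6)/((n+1)³ + 4(n+1) + 6)] · 121/10 → 121/10.
Hence the series converges for |u + 3| < 1/(121/10) = 10/121, so the radius of convergence is 10/121.
Check u = -353/121: the terms are on the order of 1/n³, so the series converges absolutely by comparison with the p-series (p = 3 > 1).
Check u = -373/121: the series is dominated by a constant times Σ 1/n³, which converges (p = 3 > 1).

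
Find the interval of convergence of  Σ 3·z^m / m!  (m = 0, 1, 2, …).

By the ratio test, |a_{m+1}/a_m| = 3/3 · 1/(m+1) → 0.
Since the limit is 0 < 1 for every z, the series converges on all of ℝ and R = ∞.

(−∞, ∞)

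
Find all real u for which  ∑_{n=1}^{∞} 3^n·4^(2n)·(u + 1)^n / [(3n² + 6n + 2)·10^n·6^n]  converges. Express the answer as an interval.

[-9/4, 1/4]

By the ratio test, |a_{n+1}/a_n| = [(3n² + 6n + 2)/(3(n+1)² + 6(n+1) + 2)] · 3·16/(10·6) → 4/5.
Thus R = 1/(4/5) = 5/4.
At u = 1/4: absolute convergence follows by limit comparison with Σ 1/n².
When u = -9/4, absolute convergence follows by limit comparison with Σ 1/n².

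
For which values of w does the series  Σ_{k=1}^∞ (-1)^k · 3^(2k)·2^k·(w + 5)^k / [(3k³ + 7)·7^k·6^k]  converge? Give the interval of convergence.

Apply the ratio test: |a_{k+1}| / |a_k| = [(3k³ + 7)/(3(k+1)³ + 7)] · 9·2/(7·6), which tends to 3/7 as k → ∞.
Hence the series converges for |w + 5| < 1/(3/7) = 7/3, so the radius of convergence is 7/3.
At w = -8/3: the terms are on the order of 1/k³, so the series converges absolutely by comparison with the p-series (p = 3 > 1).
When w = -22/3, the terms are on the order of 1/k³, so the series converges absolutely by comparison with the p-series (p = 3 > 1).

[-22/3, -8/3]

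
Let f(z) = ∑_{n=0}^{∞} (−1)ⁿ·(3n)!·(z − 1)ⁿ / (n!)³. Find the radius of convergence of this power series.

R = 1/27

Ratio test: |a_{n+1}/a_n| = (3n+1)·(3n+2)·(3n+3)/(n+1)³ → 27 as n → ∞.
Thus R = 1/(27) = 1/27.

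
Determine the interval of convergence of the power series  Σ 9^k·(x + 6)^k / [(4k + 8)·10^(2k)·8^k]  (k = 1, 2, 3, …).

[-854/9, 746/9)

By the ratio test, |a_{k+1}/a_k| = [(4k + 8)/(4(k+1) + 8)] · 9/(100·8) → 9/800.
Thus R = 1/(9/800) = 800/9.
When x = 746/9, the terms are asymptotic to a nonzero constant times 1/k, so the series diverges by limit comparison with Σ 1/k.
Endpoint x = -854/9: convergence follows from the alternating series test (terms decrease monotonically to 0).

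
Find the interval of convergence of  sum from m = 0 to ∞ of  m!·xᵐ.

By the ratio test, |a_{m+1}/a_m| = (m+1) → ∞.
The terms grow without bound for any x ≠ 0, so R = 0 (convergence only at x = 0).

{0}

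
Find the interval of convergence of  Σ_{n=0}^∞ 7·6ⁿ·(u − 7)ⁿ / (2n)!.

The ratio of consecutive coefficients is 7/7 · 6 · 1/[(2n+1)·(2n+2)] → 0.
Since the limit is 0 < 1 for every u, the series converges on all of ℝ and R = ∞.

(−∞, ∞)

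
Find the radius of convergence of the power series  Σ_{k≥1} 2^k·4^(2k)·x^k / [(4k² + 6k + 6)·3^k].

By the ratio test, |a_{k+1}/a_k| = [(4k² + 6k + 6)/(4(k+1)² + 6(k+1) + 6)] · 2·16/3 → 32/3.
Thus R = 1/(32/3) = 3/32.

R = 3/32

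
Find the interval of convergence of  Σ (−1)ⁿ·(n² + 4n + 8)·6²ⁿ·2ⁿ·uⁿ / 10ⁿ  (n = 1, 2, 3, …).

(-5/36, 5/36)

Ratio test: |a_{n+1}/a_n| = [((n+1)² + 4(n+1) + 8)/(n² + 4n + 8)] · 36·2/10 → 36/5 as n → ∞.
The series converges when 36/5 · |u| < 1, giving R = 5/36.
At u = 5/36: the terms have absolute value of order n², which does not tend to 0, so the series diverges by the divergence test.
Check u = -5/36: the n-th term does not approach 0; divergence by the term test.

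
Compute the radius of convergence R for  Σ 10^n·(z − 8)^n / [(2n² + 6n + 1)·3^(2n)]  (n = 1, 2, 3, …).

R = 9/10

Ratio test: |a_{n+1}/a_n| = [(2n² + 6n + 1)/(2(n+1)² + 6(n+1) + 1)] · 10/9 → 10/9 as n → ∞.
Thus R = 1/(10/9) = 9/10.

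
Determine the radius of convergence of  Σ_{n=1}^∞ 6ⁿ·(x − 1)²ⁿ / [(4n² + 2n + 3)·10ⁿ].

R = √15/3

By the ratio test, |a_{n+1}/a_n| = [(4n² + 2n + 3)/(4(n+1)² + 2(n+1) + 3)] · 6/10 → 3/5.
Since the exponent of (x − 1) increases by 2 each term, convergence requires |x − 1|² < 5/3, hence R = √15/3.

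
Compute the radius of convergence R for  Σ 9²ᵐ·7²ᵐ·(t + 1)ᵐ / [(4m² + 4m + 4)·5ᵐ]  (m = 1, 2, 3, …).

R = 5/3969

The ratio of consecutive coefficients is [(4m² + 4m + 4)/(4(m+1)² + 4(m+1) + 4)] · 81·49/5 → 3969/5.
Thus R = 1/(3969/5) = 5/3969.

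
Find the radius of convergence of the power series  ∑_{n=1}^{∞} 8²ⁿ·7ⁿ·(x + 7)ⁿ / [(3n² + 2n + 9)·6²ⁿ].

R = 9/112

The ratio of consecutive coefficients is [(3n² + 2n + 9)/(3(n+1)² + 2(n+1) + 9)] · 64·7/36 → 112/9.
Hence the series converges for |x + 7| < 1/(112/9) = 9/112, so the radius of convergence is 9/112.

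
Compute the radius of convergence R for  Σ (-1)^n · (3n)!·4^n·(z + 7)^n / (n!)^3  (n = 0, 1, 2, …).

Apply the ratio test: |a_{n+1}| / |a_n| = (3n+1)·(3n+2)·(3n+3)/(n+1)³ · 4, which tends to 108 as n → ∞.
Hence the series converges for |z + 7| < 1/(108) = 1/108, so the radius of convergence is 1/108.

R = 1/108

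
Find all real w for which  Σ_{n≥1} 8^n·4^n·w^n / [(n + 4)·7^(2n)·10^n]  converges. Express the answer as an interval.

[-245/16, 245/16)

Ratio test: |a_{n+1}/a_n| = [(n + 4)/((n+1) + 4)] · 8·4/(49·10) → 16/245 as n → ∞.
Convergence for |w| · 16/245 < 1, i.e. |w| < 245/16. So R = 245/16.
Check w = 245/16: the terms are asymptotic to a nonzero constant times 1/n, so the series diverges by limit comparison with Σ 1/n.
When w = -245/16, an alternating series whose terms decrease to 0 in absolute value, so it converges by the Leibniz criterion.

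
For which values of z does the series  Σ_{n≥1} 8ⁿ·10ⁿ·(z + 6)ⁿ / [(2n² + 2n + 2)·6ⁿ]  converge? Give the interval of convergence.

[-243/40, -237/40]

The ratio of consecutive coefficients is [(2n² + 2n + 2)/(2(n+1)² + 2(n+1) + 2)] · 8·10/6 → 40/3.
The series converges when 40/3 · |z + 6| < 1, giving R = 3/40.
Check z = -237/40: the terms are on the order of 1/n², so the series converges absolutely by comparison with the p-series (p = 2 > 1).
At z = -243/40: the series is dominated by a constant times Σ 1/n², which converges (p = 2 > 1).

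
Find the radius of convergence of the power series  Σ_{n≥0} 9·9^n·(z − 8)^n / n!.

R = ∞

Apply the ratio test: |a_{n+1}| / |a_n| = 9/9 · 9 · 1/(n+1), which tends to 0 as n → ∞.
Since the limit is 0 < 1 for every z, the series converges on all of ℝ and R = ∞.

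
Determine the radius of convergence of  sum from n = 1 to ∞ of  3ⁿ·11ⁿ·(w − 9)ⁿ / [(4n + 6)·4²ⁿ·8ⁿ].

By the ratio test, |a_{n+1}/a_n| = [(4n + 6)/(4(n+1) + 6)] · 3·11/(16·8) → 33/128.
Hence the series converges for |w − 9| < 1/(33/128) = 128/33, so the radius of convergence is 128/33.

R = 128/33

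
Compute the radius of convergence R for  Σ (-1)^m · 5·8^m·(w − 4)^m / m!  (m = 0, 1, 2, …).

R = ∞

The ratio of consecutive coefficients is 5/5 · 8 · 1/(m+1) → 0.
Since the limit is 0 < 1 for every w, the series converges on all of ℝ and R = ∞.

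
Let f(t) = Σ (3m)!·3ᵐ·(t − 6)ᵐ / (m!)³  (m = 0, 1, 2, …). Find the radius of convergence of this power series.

By the ratio test, |a_{m+1}/a_m| = (3m+1)·(3m+2)·(3m+3)/(m+1)³ · 3 → 81.
Thus R = 1/(81) = 1/81.

R = 1/81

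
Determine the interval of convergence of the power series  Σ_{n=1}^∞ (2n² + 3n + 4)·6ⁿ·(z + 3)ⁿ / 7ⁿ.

(-25/6, -11/6)

By the ratio test, |a_{n+1}/a_n| = [(2(n+1)² + 3(n+1) + 4)/(2n² + 3n + 4)] · 6/7 → 6/7.
Thus R = 1/(6/7) = 7/6.
At z = -11/6: the n-th term does not approach 0; divergence by the term test.
When z = -25/6, the n-th term does not approach 0; divergence by the term test.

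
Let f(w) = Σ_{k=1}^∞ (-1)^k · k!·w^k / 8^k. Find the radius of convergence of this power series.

R = 0

Ratio test: |a_{k+1}/a_k| = (k+1) · 1/8 → ∞ as k → ∞.
The ratio grows without bound, so the series diverges whenever w ≠ 0; it converges only at w = 0. R = 0.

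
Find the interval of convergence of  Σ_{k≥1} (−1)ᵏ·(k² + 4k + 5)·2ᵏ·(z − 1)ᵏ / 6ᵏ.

(-2, 4)

Ratio test: |a_{k+1}/a_k| = [((k+1)² + 4(k+1) + 5)/(k² + 4k + 5)] · 2/6 → 1/3 as k → ∞.
Convergence for |z − 1| · 1/3 < 1, i.e. |z − 1| < 3. So R = 3.
Check z = 4: the k-th term does not approach 0; divergence by the term test.
Check z = -2: the terms do not tend to 0, so the series diverges.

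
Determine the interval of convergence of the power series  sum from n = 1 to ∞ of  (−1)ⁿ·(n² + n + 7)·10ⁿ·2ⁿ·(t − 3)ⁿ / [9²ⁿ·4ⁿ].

(-66/5, 96/5)

Apply the ratio test: |a_{n+1}| / |a_n| = [((n+1)² + (n+1) + 7)/(n² + n + 7)] · 10·2/(81·4), which tends to 5/81 as n → ∞.
The series converges when 5/81 · |t − 3| < 1, giving R = 81/5.
At t = 96/5: the terms have absolute value of order n², which does not tend to 0, so the series diverges by the divergence test.
Endpoint t = -66/5: the n-th term does not approach 0; divergence by the term test.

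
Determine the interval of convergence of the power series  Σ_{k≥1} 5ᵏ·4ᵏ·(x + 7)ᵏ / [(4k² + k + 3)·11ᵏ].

[-151/20, -129/20]

The ratio of consecutive coefficients is [(4k² + k + 3)/(4(k+1)² + (k+1) + 3)] · 5·4/11 → 20/11.
Thus R = 1/(20/11) = 11/20.
At x = -129/20: the series is dominated by a constant times Σ 1/k², which converges (p = 2 > 1).
When x = -151/20, the terms are on the order of 1/k², so the series converges absolutely by comparison with the p-series (p = 2 > 1).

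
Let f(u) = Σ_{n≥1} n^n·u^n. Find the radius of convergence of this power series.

R = 0

By the Cauchy root test, |a_n|^(1/n) = n → ∞.
The root grows without bound, so R = 0 (convergence only at u = 0).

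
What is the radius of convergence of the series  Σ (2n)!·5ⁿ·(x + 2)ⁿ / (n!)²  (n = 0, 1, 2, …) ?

R = 1/20

Apply the ratio test: |a_{n+1}| / |a_n| = (2n+1)·(2n+2)/(n+1)² · 5, which tends to 20 as n → ∞.
Thus R = 1/(20) = 1/20.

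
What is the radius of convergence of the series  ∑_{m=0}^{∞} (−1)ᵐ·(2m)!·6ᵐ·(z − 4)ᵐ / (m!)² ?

R = 1/24

By the ratio test, |a_{m+1}/a_m| = (2m+1)·(2m+2)/(m+1)² · 6 → 24.
Convergence for |z − 4| · 24 < 1, i.e. |z − 4| < 1/24. So R = 1/24.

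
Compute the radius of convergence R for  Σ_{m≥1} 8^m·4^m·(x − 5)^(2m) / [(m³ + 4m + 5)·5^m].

R = √10/8

The ratio of consecutive coefficients is [(m³ + 4m + 5)/((m+1)³ + 4(m+1) + 5)] · 8·4/5 → 32/5.
Writing y = (x − 5)², the series in y has radius 5/32, so |x − 5| < √(5/32) and R = √10/8.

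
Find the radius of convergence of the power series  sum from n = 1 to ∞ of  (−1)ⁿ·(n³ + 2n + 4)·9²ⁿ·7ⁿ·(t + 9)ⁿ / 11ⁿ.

R = 11/567

By the ratio test, |a_{n+1}/a_n| = [((n+1)³ + 2(n+1) + 4)/(n³ + 2n + 4)] · 81·7/11 → 567/11.
The series converges when 567/11 · |t + 9| < 1, giving R = 11/567.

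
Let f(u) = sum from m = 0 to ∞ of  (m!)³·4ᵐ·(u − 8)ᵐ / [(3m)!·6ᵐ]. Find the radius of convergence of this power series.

By the ratio test, |a_{m+1}/a_m| = (m+1)³/[(3m+1)·(3m+2)·(3m+3)] · 4/6 → 2/81.
The series converges when 2/81 · |u − 8| < 1, giving R = 81/2.

R = 81/2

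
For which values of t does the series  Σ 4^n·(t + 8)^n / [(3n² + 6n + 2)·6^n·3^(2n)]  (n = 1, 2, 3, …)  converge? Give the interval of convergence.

[-43/2, 11/2]

The ratio of consecutive coefficients is [(3n² + 6n + 2)/(3(n+1)² + 6(n+1) + 2)] · 4/(6·9) → 2/27.
Thus R = 1/(2/27) = 27/2.
Endpoint t = 11/2: the series is dominated by a constant times Σ 1/n², which converges (p = 2 > 1).
Endpoint t = -43/2: absolute convergence follows by limit comparison with Σ 1/n².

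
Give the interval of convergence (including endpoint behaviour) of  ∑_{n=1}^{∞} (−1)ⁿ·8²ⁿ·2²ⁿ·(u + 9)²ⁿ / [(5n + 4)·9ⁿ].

[-147/16, -141/16]

By the ratio test, |a_{n+1}/a_n| = [(5n + 4)/(5(n+1) + 4)] · 64·4/9 → 256/9.
Writing y = (u + 9)², the series in y has radius 9/256, so |u + 9| < √(9/256) = 3/16 and R = 3/16.
When u = -141/16, convergence follows from the alternating series test (terms decrease monotonically to 0).
Endpoint u = -147/16: an alternating series whose terms decrease to 0 in absolute value, so it converges by the Leibniz criterion.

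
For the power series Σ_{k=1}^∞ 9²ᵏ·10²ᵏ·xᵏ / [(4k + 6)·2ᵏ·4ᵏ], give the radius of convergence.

Apply the ratio test: |a_{k+1}| / |a_k| = [(4k + 6)/(4(k+1) + 6)] · 81·100/(2·4), which tends to 2025/2 as k → ∞.
Convergence for |x| · 2025/2 < 1, i.e. |x| < 2/2025. So R = 2/2025.

R = 2/2025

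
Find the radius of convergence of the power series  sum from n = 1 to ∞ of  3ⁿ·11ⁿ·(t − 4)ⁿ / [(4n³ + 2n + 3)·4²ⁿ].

Apply the ratio test: |a_{n+1}| / |a_n| = [(4n³ + 2n + 3)/(4(n+1)³ + 2(n+1) + 3)] · 3·11/16, which tends to 33/16 as n → ∞.
The series converges when 33/16 · |t − 4| < 1, giving R = 16/33.

R = 16/33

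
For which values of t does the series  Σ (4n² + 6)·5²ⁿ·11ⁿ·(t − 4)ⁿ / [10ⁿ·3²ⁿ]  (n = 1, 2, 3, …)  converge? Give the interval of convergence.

(202/55, 238/55)

Apply the ratio test: |a_{n+1}| / |a_n| = [(4(n+1)² + 6)/(4n² + 6)] · 25·11/(10·9), which tends to 55/18 as n → ∞.
Thus R = 1/(55/18) = 18/55.
When t = 238/55, the terms have absolute value of order n², which does not tend to 0, so the series diverges by the divergence test.
At t = 202/55: the n-th term does not approach 0; divergence by the term test.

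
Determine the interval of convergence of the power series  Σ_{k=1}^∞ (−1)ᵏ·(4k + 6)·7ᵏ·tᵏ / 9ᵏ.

Apply the ratio test: |a_{k+1}| / |a_k| = [(4(k+1) + 6)/(4k + 6)] · 7/9, which tends to 7/9 as k → ∞.
The series converges when 7/9 · |t| < 1, giving R = 9/7.
When t = 9/7, the terms do not tend to 0, so the series diverges.
Endpoint t = -9/7: the terms do not tend to 0, so the series diverges.

(-9/7, 9/7)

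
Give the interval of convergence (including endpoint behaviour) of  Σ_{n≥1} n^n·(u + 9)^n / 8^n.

Root test: |a_n|^(1/n) = n/8 → ∞.
The root grows without bound, so R = 0 (convergence only at u = -9).

{-9}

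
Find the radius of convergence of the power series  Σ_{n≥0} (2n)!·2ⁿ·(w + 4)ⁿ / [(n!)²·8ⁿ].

R = 1

Ratio test: |a_{n+1}/a_n| = (2n+1)·(2n+2)/(n+1)² · 2/8 → 1 as n → ∞.
So the series converges when |w + 4| < 1 and diverges when |w + 4| > 1; R = 1.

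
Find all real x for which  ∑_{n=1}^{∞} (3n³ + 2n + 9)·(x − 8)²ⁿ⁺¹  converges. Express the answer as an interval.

(7, 9)

By the ratio test, |a_{n+1}/a_n| = (3(n+1)³ + 2(n+1) + 9)/(3n³ + 2n + 9) → 1.
Since the exponent of (x − 8) increases by 2 each term, convergence requires |x − 8|² < 1, hence R = 1.
Check x = 9: the terms have absolute value of order n³, which does not tend to 0, so the series diverges by the divergence test.
Endpoint x = 7: the n-th term does not approach 0; divergence by the term test.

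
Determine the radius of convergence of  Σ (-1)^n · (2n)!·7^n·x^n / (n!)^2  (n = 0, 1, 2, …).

R = 1/28

Apply the ratio test: |a_{n+1}| / |a_n| = (2n+1)·(2n+2)/(n+1)² · 7, which tends to 28 as n → ∞.
Hence the series converges for |x| < 1/(28) = 1/28, so the radius of convergence is 1/28.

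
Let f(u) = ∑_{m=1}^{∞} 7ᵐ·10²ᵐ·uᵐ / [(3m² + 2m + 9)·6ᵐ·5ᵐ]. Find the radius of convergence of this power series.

Apply the ratio test: |a_{m+1}| / |a_m| = [(3m² + 2m + 9)/(3(m+1)² + 2(m+1) + 9)] · 7·100/(6·5), which tends to 70/3 as m → ∞.
Thus R = 1/(70/3) = 3/70.

R = 3/70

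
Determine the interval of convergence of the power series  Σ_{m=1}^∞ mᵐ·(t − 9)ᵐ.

By the Cauchy root test, |a_m|^(1/m) = m → ∞.
The root grows without bound, so R = 0 (convergence only at t = 9).

{9}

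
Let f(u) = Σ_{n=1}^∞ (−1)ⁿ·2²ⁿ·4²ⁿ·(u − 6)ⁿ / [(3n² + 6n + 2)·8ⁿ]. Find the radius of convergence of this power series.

R = 1/8

By the ratio test, |a_{n+1}/a_n| = [(3n² + 6n + 2)/(3(n+1)² + 6(n+1) + 2)] · 4·16/8 → 8.
Convergence for |u − 6| · 8 < 1, i.e. |u − 6| < 1/8. So R = 1/8.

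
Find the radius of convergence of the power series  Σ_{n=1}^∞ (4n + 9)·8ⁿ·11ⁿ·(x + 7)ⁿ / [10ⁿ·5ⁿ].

R = 25/44

By the ratio test, |a_{n+1}/a_n| = [(4(n+1) + 9)/(4n + 9)] · 8·11/(10·5) → 44/25.
Thus R = 1/(44/25) = 25/44.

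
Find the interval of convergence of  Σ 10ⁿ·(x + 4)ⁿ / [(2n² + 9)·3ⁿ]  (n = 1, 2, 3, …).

Ratio test: |a_{n+1}/a_n| = [(2n² + 9)/(2(n+1)² + 9)] · 10/3 → 10/3 as n → ∞.
Thus R = 1/(10/3) = 3/10.
When x = -37/10, absolute convergence follows by limit comparison with Σ 1/n².
Check x = -43/10: the series is dominated by a constant times Σ 1/n², which converges (p = 2 > 1).

[-43/10, -37/10]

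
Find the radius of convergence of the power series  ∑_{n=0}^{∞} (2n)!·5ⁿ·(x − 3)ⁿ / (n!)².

The ratio of consecutive coefficients is (2n+1)·(2n+2)/(n+1)² · 5 → 20.
Thus R = 1/(20) = 1/20.

R = 1/20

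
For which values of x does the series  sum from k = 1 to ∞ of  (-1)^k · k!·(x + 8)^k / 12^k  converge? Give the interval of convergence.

{-8}

The ratio of consecutive coefficients is (k+1) · 1/12 → ∞.
The ratio grows without bound, so the series diverges whenever (x + 8) ≠ 0; it converges only at x = -8. R = 0.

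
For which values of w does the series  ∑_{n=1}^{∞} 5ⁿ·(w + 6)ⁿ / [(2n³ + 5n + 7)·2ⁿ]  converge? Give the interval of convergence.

Apply the ratio test: |a_{n+1}| / |a_n| = [(2n³ + 5n + 7)/(2(n+1)³ + 5(n+1) + 7)] · 5/2, which tends to 5/2 as n → ∞.
The series converges when 5/2 · |w + 6| < 1, giving R = 2/5.
Check w = -28/5: the series is dominated by a constant times Σ 1/n³, which converges (p = 3 > 1).
When w = -32/5, the series is dominated by a constant times Σ 1/n³, which converges (p = 3 > 1).

[-32/5, -28/5]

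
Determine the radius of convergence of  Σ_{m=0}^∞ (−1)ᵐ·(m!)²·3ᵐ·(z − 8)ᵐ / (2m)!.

Apply the ratio test: |a_{m+1}| / |a_m| = (m+1)²/[(2m+1)·(2m+2)] · 3, which tends to 3/4 as m → ∞.
Thus R = 1/(3/4) = 4/3.

R = 4/3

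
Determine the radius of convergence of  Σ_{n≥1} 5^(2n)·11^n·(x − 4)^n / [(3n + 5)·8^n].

Ratio test: |a_{n+1}/a_n| = [(3n + 5)/(3(n+1) + 5)] · 25·11/8 → 275/8 as n → ∞.
Thus R = 1/(275/8) = 8/275.

R = 8/275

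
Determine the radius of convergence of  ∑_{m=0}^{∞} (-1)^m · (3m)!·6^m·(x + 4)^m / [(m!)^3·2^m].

R = 1/81

Ratio test: |a_{m+1}/a_m| = (3m+1)·(3m+2)·(3m+3)/(m+1)³ · 6/2 → 81 as m → ∞.
Hence the series converges for |x + 4| < 1/(81) = 1/81, so the radius of convergence is 1/81.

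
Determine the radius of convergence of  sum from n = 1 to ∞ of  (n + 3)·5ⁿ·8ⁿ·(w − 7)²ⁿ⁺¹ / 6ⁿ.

The ratio of consecutive coefficients is [((n+1) + 3)/(n + 3)] · 5·8/6 → 20/3.
Since the exponent of (w − 7) increases by 2 each term, convergence requires |w − 7|² < 3/20, hence R = √15/10.

R = √15/10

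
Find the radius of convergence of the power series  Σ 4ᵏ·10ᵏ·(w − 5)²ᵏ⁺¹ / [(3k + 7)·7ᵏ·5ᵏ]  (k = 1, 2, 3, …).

Ratio test: |a_{k+1}/a_k| = [(3k + 7)/(3(k+1) + 7)] · 4·10/(7·5) → 8/7 as k → ∞.
Successive powers of (w − 5) differ by 2, so the series converges when |w − 5|² · 8/7 < 1, i.e. |w − 5| < √(7/8). So R = √14/4.

R = √14/4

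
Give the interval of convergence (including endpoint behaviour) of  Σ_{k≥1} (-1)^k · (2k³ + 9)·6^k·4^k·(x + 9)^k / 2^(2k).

Apply the ratio test: |a_{k+1}| / |a_k| = [(2(k+1)³ + 9)/(2k³ + 9)] · 6·4/4, which tends to 6 as k → ∞.
The series converges when 6 · |x + 9| < 1, giving R = 1/6.
At x = -53/6: the terms do not tend to 0, so the series diverges.
At x = -55/6: the k-th term does not approach 0; divergence by the term test.

(-55/6, -53/6)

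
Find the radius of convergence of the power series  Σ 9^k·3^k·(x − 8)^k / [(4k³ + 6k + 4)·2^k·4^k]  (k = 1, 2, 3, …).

Ratio test: |a_{k+1}/a_k| = [(4k³ + 6k + 4)/(4(k+1)³ + 6(k+1) + 4)] · 9·3/(2·4) → 27/8 as k → ∞.
The series converges when 27/8 · |x − 8| < 1, giving R = 8/27.

R = 8/27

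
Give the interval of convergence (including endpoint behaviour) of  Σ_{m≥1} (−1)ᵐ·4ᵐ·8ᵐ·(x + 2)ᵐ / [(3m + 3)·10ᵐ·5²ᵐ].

(-157/16, 93/16]

The ratio of consecutive coefficients is [(3m + 3)/(3(m+1) + 3)] · 4·8/(10·25) → 16/125.
Thus R = 1/(16/125) = 125/16.
At x = 93/16: convergence follows from the alternating series test (terms decrease monotonically to 0).
Endpoint x = -157/16: the terms behave like c/m; limit comparison with the harmonic series gives divergence.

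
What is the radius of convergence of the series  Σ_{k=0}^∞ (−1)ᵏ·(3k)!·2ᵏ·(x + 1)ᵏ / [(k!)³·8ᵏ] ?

The ratio of consecutive coefficients is (3k+1)·(3k+2)·(3k+3)/(k+1)³ · 2/8 → 27/4.
Hence the series converges for |x + 1| < 1/(27/4) = 4/27, so the radius of convergence is 4/27.

R = 4/27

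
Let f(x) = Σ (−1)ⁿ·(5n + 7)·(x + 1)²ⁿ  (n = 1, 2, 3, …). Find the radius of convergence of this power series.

Apply the ratio test: |a_{n+1}| / |a_n| = (5(n+1) + 7)/(5n + 7), which tends to 1 as n → ∞.
Successive powers of (x + 1) differ by 2, so the series converges when |x + 1|² · 1 < 1, i.e. |x + 1| < √(1) = 1. So R = 1.

R = 1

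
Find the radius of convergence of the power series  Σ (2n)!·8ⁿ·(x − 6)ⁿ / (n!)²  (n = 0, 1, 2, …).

By the ratio test, |a_{n+1}/a_n| = (2n+1)·(2n+2)/(n+1)² · 8 → 32.
Convergence for |x − 6| · 32 < 1, i.e. |x − 6| < 1/32. So R = 1/32.

R = 1/32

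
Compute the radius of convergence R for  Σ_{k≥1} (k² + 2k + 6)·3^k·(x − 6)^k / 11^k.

Apply the ratio test: |a_{k+1}| / |a_k| = [((k+1)² + 2(k+1) + 6)/(k² + 2k + 6)] · 3/11, which tends to 3/11 as k → ∞.
Hence the series converges for |x − 6| < 1/(3/11) = 11/3, so the radius of convergence is 11/3.

R = 11/3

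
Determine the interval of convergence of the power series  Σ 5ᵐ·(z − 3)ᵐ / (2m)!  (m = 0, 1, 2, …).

(−∞, ∞)

The ratio of consecutive coefficients is 5 · 1/[(2m+1)·(2m+2)] → 0.
Since the limit is 0 < 1 for every z, the series converges on all of ℝ and R = ∞.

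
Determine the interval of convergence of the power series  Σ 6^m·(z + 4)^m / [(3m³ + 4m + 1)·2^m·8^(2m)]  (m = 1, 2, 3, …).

Ratio test: |a_{m+1}/a_m| = [(3m³ + 4m + 1)/(3(m+1)³ + 4(m+1) + 1)] · 6/(2·64) → 3/64 as m → ∞.
Convergence for |z + 4| · 3/64 < 1, i.e. |z + 4| < 64/3. So R = 64/3.
When z = 52/3, the terms are on the order of 1/m³, so the series converges absolutely by comparison with the p-series (p = 3 > 1).
At z = -76/3: the series is dominated by a constant times Σ 1/m³, which converges (p = 3 > 1).

[-76/3, 52/3]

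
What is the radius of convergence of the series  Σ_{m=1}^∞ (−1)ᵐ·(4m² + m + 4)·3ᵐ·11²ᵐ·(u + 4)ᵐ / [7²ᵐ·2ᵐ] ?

By the ratio test, |a_{m+1}/a_m| = [(4(m+1)² + (m+1) + 4)/(4m² + m + 4)] · 3·121/(49·2) → 363/98.
The series converges when 363/98 · |u + 4| < 1, giving R = 98/363.

R = 98/363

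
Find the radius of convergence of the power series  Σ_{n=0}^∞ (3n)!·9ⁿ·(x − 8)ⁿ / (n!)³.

Ratio test: |a_{n+1}/a_n| = (3n+1)·(3n+2)·(3n+3)/(n+1)³ · 9 → 243 as n → ∞.
The series converges when 243 · |x − 8| < 1, giving R = 1/243.

R = 1/243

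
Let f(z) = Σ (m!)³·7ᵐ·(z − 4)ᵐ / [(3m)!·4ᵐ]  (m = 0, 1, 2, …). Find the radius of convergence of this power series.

Ratio test: |a_{m+1}/a_m| = (m+1)³/[(3m+1)·(3m+2)·(3m+3)] · 7/4 → 7/108 as m → ∞.
Thus R = 1/(7/108) = 108/7.

R = 108/7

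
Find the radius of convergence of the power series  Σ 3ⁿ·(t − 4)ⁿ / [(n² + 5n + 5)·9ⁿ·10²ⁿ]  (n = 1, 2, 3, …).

By the ratio test, |a_{n+1}/a_n| = [(n² + 5n + 5)/((n+1)² + 5(n+1) + 5)] · 3/(9·100) → 1/300.
Thus R = 1/(1/300) = 300.

R = 300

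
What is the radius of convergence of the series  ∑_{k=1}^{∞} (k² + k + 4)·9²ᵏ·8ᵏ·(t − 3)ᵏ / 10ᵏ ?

R = 5/324

The ratio of consecutive coefficients is [((k+1)² + (k+1) + 4)/(k² + k + 4)] · 81·8/10 → 324/5.
Convergence for |t − 3| · 324/5 < 1, i.e. |t − 3| < 5/324. So R = 5/324.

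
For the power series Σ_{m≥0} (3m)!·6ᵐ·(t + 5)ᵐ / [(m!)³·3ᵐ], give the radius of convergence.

The ratio of consecutive coefficients is (3m+1)·(3m+2)·(3m+3)/(m+1)³ · 6/3 → 54.
The series converges when 54 · |t + 5| < 1, giving R = 1/54.

R = 1/54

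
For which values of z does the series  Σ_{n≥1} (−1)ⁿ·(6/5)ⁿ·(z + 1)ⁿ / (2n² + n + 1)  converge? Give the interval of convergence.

Ratio test: |a_{n+1}/a_n| = [(2n² + n + 1)/(2(n+1)² + (n+1) + 1)] · 6/5 → 6/5 as n → ∞.
The series converges when 6/5 · |z + 1| < 1, giving R = 5/6.
At z = -1/6: the series is dominated by a constant times Σ 1/n², which converges (p = 2 > 1).
At z = -11/6: the terms are on the order of 1/n², so the series converges absolutely by comparison with the p-series (p = 2 > 1).

[-11/6, -1/6]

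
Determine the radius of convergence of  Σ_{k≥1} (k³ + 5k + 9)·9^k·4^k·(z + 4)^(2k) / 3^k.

Apply the ratio test: |a_{k+1}| / |a_k| = [((k+1)³ + 5(k+1) + 9)/(k³ + 5k + 9)] · 9·4/3, which tends to 12 as k → ∞.
Writing y = (z + 4)², the series in y has radius 1/12, so |z + 4| < √(1/12) and R = √3/6.

R = √3/6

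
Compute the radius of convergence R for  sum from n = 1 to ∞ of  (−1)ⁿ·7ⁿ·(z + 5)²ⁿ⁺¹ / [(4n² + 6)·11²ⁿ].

R = 11√7/7

Apply the ratio test: |a_{n+1}| / |a_n| = [(4n² + 6)/(4(n+1)² + 6)] · 7/121, which tends to 7/121 as n → ∞.
Writing y = (z + 5)², the series in y has radius 121/7, so |z + 5| < √(121/7) and R = 11√7/7.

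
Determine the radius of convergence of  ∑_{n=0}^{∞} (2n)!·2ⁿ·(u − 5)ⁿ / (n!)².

R = 1/8

The ratio of consecutive coefficients is (2n+1)·(2n+2)/(n+1)² · 2 → 8.
Convergence for |u − 5| · 8 < 1, i.e. |u − 5| < 1/8. So R = 1/8.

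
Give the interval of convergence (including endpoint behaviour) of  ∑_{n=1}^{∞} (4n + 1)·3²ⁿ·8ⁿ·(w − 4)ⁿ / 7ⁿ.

(281/72, 295/72)

By the ratio test, |a_{n+1}/a_n| = [(4(n+1) + 1)/(4n + 1)] · 9·8/7 → 72/7.
Hence the series converges for |w − 4| < 1/(72/7) = 7/72, so the radius of convergence is 7/72.
When w = 295/72, the n-th term does not approach 0; divergence by the term test.
Check w = 281/72: the n-th term does not approach 0; divergence by the term test.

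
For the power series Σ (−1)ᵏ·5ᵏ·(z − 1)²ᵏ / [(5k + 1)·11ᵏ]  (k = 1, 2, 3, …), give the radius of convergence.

By the ratio test, |a_{k+1}/a_k| = [(5k + 1)/(5(k+1) + 1)] · 5/11 → 5/11.
Writing y = (z − 1)², the series in y has radius 11/5, so |z − 1| < √(11/5) and R = √55/5.

R = √55/5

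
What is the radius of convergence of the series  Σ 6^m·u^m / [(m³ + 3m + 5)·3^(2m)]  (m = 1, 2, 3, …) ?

By the ratio test, |a_{m+1}/a_m| = [(m³ + 3m + 5)/((m+1)³ + 3(m+1) + 5)] · 6/9 → 2/3.
Hence the series converges for |u| < 1/(2/3) = 3/2, so the radius of convergence is 3/2.

R = 3/2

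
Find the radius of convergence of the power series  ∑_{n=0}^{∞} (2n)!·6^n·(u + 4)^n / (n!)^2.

R = 1/24

Ratio test: |a_{n+1}/a_n| = (2n+1)·(2n+2)/(n+1)² · 6 → 24 as n → ∞.
Thus R = 1/(24) = 1/24.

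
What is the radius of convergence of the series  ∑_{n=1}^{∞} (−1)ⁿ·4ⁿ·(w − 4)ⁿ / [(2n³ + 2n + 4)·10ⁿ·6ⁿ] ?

The ratio of consecutive coefficients is [(2n³ + 2n + 4)/(2(n+1)³ + 2(n+1) + 4)] · 4/(10·6) → 1/15.
Thus R = 1/(1/15) = 15.

R = 15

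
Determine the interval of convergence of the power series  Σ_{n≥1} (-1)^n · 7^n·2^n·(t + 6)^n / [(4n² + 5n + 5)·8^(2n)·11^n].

[-394/7, 310/7]

The ratio of consecutive coefficients is [(4n² + 5n + 5)/(4(n+1)² + 5(n+1) + 5)] · 7·2/(64·11) → 7/352.
The series converges when 7/352 · |t + 6| < 1, giving R = 352/7.
Check t = 310/7: absolute convergence follows by limit comparison with Σ 1/n².
When t = -394/7, the terms are on the order of 1/n², so the series converges absolutely by comparison with the p-series (p = 2 > 1).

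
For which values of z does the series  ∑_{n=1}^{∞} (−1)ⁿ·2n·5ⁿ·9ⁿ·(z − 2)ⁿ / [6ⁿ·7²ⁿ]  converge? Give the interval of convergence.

Apply the ratio test: |a_{n+1}| / |a_n| = [2(n+1)/2n] · 5·9/(6·49), which tends to 15/98 as n → ∞.
Hence the series converges for |z − 2| < 1/(15/98) = 98/15, so the radius of convergence is 98/15.
Check z = 128/15: the terms do not tend to 0, so the series diverges.
Endpoint z = -68/15: the n-th term does not approach 0; divergence by the term test.

(-68/15, 128/15)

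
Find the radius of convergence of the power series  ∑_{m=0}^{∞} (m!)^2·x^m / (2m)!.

Apply the ratio test: |a_{m+1}| / |a_m| = (m+1)²/[(2m+1)·(2m+2)], which tends to 1/4 as m → ∞.
Thus R = 1/(1/4) = 4.

R = 4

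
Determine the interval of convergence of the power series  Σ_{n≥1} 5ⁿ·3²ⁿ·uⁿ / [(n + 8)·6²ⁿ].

The ratio of consecutive coefficients is [(n + 8)/((n+1) + 8)] · 5·9/36 → 5/4.
Convergence for |u| · 5/4 < 1, i.e. |u| < 4/5. So R = 4/5.
Check u = 4/5: the terms behave like c/n; limit comparison with the harmonic series gives divergence.
Check u = -4/5: convergence follows from the alternating series test (terms decrease monotonically to 0).

[-4/5, 4/5)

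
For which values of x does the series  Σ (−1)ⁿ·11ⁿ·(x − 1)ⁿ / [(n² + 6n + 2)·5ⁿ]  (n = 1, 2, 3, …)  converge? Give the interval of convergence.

By the ratio test, |a_{n+1}/a_n| = [(n² + 6n + 2)/((n+1)² + 6(n+1) + 2)] · 11/5 → 11/5.
Convergence for |x − 1| · 11/5 < 1, i.e. |x − 1| < 5/11. So R = 5/11.
Endpoint x = 16/11: the terms are on the order of 1/n², so the series converges absolutely by comparison with the p-series (p = 2 > 1).
Endpoint x = 6/11: absolute convergence follows by limit comparison with Σ 1/n².

[6/11, 16/11]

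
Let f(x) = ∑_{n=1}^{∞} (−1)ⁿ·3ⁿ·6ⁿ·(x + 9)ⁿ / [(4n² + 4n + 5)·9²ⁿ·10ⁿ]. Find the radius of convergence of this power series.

The ratio of consecutive coefficients is [(4n² + 4n + 5)/(4(n+1)² + 4(n+1) + 5)] · 3·6/(81·10) → 1/45.
The series converges when 1/45 · |x + 9| < 1, giving R = 45.

R = 45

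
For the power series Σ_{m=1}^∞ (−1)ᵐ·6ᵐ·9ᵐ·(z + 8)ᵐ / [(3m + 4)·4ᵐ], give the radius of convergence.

R = 2/27

Apply the ratio test: |a_{m+1}| / |a_m| = [(3m + 4)/(3(m+1) + 4)] · 6·9/4, which tends to 27/2 as m → ∞.
Thus R = 1/(27/2) = 2/27.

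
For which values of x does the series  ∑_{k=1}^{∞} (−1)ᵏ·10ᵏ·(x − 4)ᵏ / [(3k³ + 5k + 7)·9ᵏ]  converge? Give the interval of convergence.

Ratio test: |a_{k+1}/a_k| = [(3k³ + 5k + 7)/(3(k+1)³ + 5(k+1) + 7)] · 10/9 → 10/9 as k → ∞.
Convergence for |x − 4| · 10/9 < 1, i.e. |x − 4| < 9/10. So R = 9/10.
When x = 49/10, absolute convergence follows by limit comparison with Σ 1/k³.
Check x = 31/10: the terms are on the order of 1/k³, so the series converges absolutely by comparison with the p-series (p = 3 > 1).

[31/10, 49/10]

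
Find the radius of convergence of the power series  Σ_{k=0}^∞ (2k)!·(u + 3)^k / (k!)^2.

By the ratio test, |a_{k+1}/a_k| = (2k+1)·(2k+2)/(k+1)² → 4.
Thus R = 1/(4) = 1/4.

R = 1/4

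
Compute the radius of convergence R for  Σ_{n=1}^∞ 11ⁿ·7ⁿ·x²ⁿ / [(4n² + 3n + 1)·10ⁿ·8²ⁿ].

R = 8√770/77

Ratio test: |a_{n+1}/a_n| = [(4n² + 3n + 1)/(4(n+1)² + 3(n+1) + 1)] · 11·7/(10·64) → 77/640 as n → ∞.
Successive powers of x differ by 2, so the series converges when |x|² · 77/640 < 1, i.e. |x| < √(640/77). So R = 8√770/77.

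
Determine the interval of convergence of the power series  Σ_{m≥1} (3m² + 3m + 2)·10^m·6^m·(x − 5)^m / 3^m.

(99/20, 101/20)

Ratio test: |a_{m+1}/a_m| = [(3(m+1)² + 3(m+1) + 2)/(3m² + 3m + 2)] · 10·6/3 → 20 as m → ∞.
Thus R = 1/(20) = 1/20.
Endpoint x = 101/20: the terms do not tend to 0, so the series diverges.
Endpoint x = 99/20: the m-th term does not approach 0; divergence by the term test.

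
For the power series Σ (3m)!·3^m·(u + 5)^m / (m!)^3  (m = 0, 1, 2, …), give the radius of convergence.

R = 1/81

Apply the ratio test: |a_{m+1}| / |a_m| = (3m+1)·(3m+2)·(3m+3)/(m+1)³ · 3, which tends to 81 as m → ∞.
Hence the series converges for |u + 5| < 1/(81) = 1/81, so the radius of convergence is 1/81.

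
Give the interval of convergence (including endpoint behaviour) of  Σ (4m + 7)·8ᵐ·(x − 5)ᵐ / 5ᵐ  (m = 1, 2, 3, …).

(35/8, 45/8)

By the ratio test, |a_{m+1}/a_m| = [(4(m+1) + 7)/(4m + 7)] · 8/5 → 8/5.
The series converges when 8/5 · |x − 5| < 1, giving R = 5/8.
When x = 45/8, the terms do not tend to 0, so the series diverges.
At x = 35/8: the m-th term does not approach 0; divergence by the term test.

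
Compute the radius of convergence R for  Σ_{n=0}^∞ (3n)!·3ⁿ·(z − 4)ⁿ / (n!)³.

Ratio test: |a_{n+1}/a_n| = (3n+1)·(3n+2)·(3n+3)/(n+1)³ · 3 → 81 as n → ∞.
Hence the series converges for |z − 4| < 1/(81) = 1/81, so the radius of convergence is 1/81.

R = 1/81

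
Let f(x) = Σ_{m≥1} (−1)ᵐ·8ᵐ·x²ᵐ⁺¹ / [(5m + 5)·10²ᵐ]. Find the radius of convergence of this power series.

R = 5√2/2

The ratio of consecutive coefficients is [(5m + 5)/(5(m+1) + 5)] · 8/100 → 2/25.
Successive powers of x differ by 2, so the series converges when |x|² · 2/25 < 1, i.e. |x| < √(25/2). So R = 5√2/2.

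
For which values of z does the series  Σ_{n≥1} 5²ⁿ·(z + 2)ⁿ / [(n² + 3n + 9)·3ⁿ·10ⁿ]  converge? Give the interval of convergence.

Apply the ratio test: |a_{n+1}| / |a_n| = [(n² + 3n + 9)/((n+1)² + 3(n+1) + 9)] · 25/(3·10), which tends to 5/6 as n → ∞.
Thus R = 1/(5/6) = 6/5.
Check z = -4/5: absolute convergence follows by limit comparison with Σ 1/n².
Check z = -16/5: the terms are on the order of 1/n², so the series converges absolutely by comparison with the p-series (p = 2 > 1).

[-16/5, -4/5]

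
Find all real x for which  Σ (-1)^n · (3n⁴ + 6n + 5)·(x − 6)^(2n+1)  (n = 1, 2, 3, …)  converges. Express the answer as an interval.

(5, 7)

Ratio test: |a_{n+1}/a_n| = (3(n+1)⁴ + 6(n+1) + 5)/(3n⁴ + 6n + 5) → 1 as n → ∞.
Writing y = (x − 6)², the series in y has radius 1, so |x − 6| < √(1) = 1 and R = 1.
Check x = 7: the terms do not tend to 0, so the series diverges.
Endpoint x = 5: the terms do not tend to 0, so the series diverges.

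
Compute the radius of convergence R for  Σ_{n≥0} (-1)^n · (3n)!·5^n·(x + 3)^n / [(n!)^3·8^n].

R = 8/135

By the ratio test, |a_{n+1}/a_n| = (3n+1)·(3n+2)·(3n+3)/(n+1)³ · 5/8 → 135/8.
The series converges when 135/8 · |x + 3| < 1, giving R = 8/135.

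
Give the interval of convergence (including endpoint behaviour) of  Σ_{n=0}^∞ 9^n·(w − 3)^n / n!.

Apply the ratio test: |a_{n+1}| / |a_n| = 9 · 1/(n+1), which tends to 0 as n → ∞.
The limit is 0, so the series converges for all w; R = ∞.

(−∞, ∞)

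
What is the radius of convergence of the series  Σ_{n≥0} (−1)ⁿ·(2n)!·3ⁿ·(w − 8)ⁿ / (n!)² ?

Ratio test: |a_{n+1}/a_n| = (2n+1)·(2n+2)/(n+1)² · 3 → 12 as n → ∞.
The series converges when 12 · |w − 8| < 1, giving R = 1/12.

R = 1/12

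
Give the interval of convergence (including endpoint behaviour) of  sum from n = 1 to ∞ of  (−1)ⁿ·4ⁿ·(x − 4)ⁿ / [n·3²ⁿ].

Ratio test: |a_{n+1}/a_n| = [n/(n+1)] · 4/9 → 4/9 as n → ∞.
Thus R = 1/(4/9) = 9/4.
Check x = 25/4: an alternating series whose terms decrease to 0 in absolute value, so it converges by the Leibniz criterion.
Check x = 7/4: the terms behave like c/n; limit comparison with the harmonic series gives divergence.

(7/4, 25/4]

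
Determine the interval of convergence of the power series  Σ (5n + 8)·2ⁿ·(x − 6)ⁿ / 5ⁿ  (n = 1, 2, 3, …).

The ratio of consecutive coefficients is [(5(n+1) + 8)/(5n + 8)] · 2/5 → 2/5.
Convergence for |x − 6| · 2/5 < 1, i.e. |x − 6| < 5/2. So R = 5/2.
Endpoint x = 17/2: the terms do not tend to 0, so the series diverges.
At x = 7/2: the terms have absolute value of order n, which does not tend to 0, so the series diverges by the divergence test.

(7/2, 17/2)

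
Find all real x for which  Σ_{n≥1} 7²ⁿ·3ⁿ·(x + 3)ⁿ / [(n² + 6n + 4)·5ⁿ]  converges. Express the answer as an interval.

By the ratio test, |a_{n+1}/a_n| = [(n² + 6n + 4)/((n+1)² + 6(n+1) + 4)] · 49·3/5 → 147/5.
Hence the series converges for |x + 3| < 1/(147/5) = 5/147, so the radius of convergence is 5/147.
At x = -436/147: the series is dominated by a constant times Σ 1/n², which converges (p = 2 > 1).
Endpoint x = -446/147: the terms are on the order of 1/n², so the series converges absolutely by comparison with the p-series (p = 2 > 1).

[-446/147, -436/147]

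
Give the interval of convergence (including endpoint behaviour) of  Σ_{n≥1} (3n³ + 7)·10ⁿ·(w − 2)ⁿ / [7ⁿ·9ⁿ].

(-43/10, 83/10)

Apply the ratio test: |a_{n+1}| / |a_n| = [(3(n+1)³ + 7)/(3n³ + 7)] · 10/(7·9), which tends to 10/63 as n → ∞.
Hence the series converges for |w − 2| < 1/(10/63) = 63/10, so the radius of convergence is 63/10.
When w = 83/10, the n-th term does not approach 0; divergence by the term test.
Check w = -43/10: the terms have absolute value of order n³, which does not tend to 0, so the series diverges by the divergence test.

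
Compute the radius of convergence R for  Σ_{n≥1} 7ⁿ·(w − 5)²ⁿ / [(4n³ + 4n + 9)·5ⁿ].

R = √35/7

Apply the ratio test: |a_{n+1}| / |a_n| = [(4n³ + 4n + 9)/(4(n+1)³ + 4(n+1) + 9)] · 7/5, which tends to 7/5 as n → ∞.
Writing y = (w − 5)², the series in y has radius 5/7, so |w − 5| < √(5/7) and R = √35/7.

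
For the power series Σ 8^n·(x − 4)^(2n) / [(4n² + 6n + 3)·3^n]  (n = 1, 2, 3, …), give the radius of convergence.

Ratio test: |a_{n+1}/a_n| = [(4n² + 6n + 3)/(4(n+1)² + 6(n+1) + 3)] · 8/3 → 8/3 as n → ∞.
Writing y = (x − 4)², the series in y has radius 3/8, so |x − 4| < √(3/8) and R = √6/4.

R = √6/4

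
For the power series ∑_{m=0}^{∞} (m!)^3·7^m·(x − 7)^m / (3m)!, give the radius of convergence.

R = 27/7

The ratio of consecutive coefficients is (m+1)³/[(3m+1)·(3m+2)·(3m+3)] · 7 → 7/27.
Hence the series converges for |x − 7| < 1/(7/27) = 27/7, so the radius of convergence is 27/7.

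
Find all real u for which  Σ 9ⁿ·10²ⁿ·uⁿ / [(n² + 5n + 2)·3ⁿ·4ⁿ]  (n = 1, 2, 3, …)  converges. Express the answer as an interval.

[-1/75, 1/75]

Ratio test: |a_{n+1}/a_n| = [(n² + 5n + 2)/((n+1)² + 5(n+1) + 2)] · 9·100/(3·4) → 75 as n → ∞.
Convergence for |u| · 75 < 1, i.e. |u| < 1/75. So R = 1/75.
Endpoint u = 1/75: the series is dominated by a constant times Σ 1/n², which converges (p = 2 > 1).
Endpoint u = -1/75: the series is dominated by a constant times Σ 1/n², which converges (p = 2 > 1).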